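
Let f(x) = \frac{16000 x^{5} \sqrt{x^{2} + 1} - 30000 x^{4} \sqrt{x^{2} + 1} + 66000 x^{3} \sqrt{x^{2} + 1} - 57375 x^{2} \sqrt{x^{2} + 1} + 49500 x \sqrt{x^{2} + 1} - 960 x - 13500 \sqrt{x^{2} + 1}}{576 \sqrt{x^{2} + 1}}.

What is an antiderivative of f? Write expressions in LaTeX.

An antiderivative is F(x) = \frac{5 \left(- 576 \sqrt{x^{2} + 1} + 25 \left(4 x^{2} - 3 x + 6\right)^{3}\right)}{1728}.

Recover f(x) by differentiating a candidate F(x); any mismatch rules it out.
Check: d/dx[\frac{5 \left(- 576 \sqrt{x^{2} + 1} + 25 \left(4 x^{2} - 3 x + 6\right)^{3}\right)}{1728}] = \frac{16000 x^{5} \sqrt{x^{2} + 1} - 30000 x^{4} \sqrt{x^{2} + 1} + 66000 x^{3} \sqrt{x^{2} + 1} - 57375 x^{2} \sqrt{x^{2} + 1} + 49500 x \sqrt{x^{2} + 1} - 960 x - 13500 \sqrt{x^{2} + 1}}{576 \sqrt{x^{2} + 1}} = f(x).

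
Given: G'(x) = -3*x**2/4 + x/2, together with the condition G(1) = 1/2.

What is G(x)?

The integrand splits into summands that can be handled one at a time.
A general antiderivative is -x**3/4 + x**2/4 + C.
The condition gives C = 1/2 - (0) = 1/2.
So G(x) = -(x**3 - x**2 - 2)/4.
Check: d/dx[-(x**3 - x**2 - 2)/4] = -3*x**2/4 + x/2 = G'(x).

G(x) = -(x**3 - x**2 - 2)/4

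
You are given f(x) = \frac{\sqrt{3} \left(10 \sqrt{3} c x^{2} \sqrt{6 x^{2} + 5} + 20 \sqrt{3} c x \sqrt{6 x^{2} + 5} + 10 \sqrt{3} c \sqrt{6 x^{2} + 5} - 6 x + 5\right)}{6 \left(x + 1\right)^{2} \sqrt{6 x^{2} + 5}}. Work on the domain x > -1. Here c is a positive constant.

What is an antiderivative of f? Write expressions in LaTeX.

For F(x) to be correct the identity F'(x) - f(x) = 0 must hold.
Check: d/dx[5 c x - \frac{3 \sqrt{2 x^{2} + \frac{5}{3}}}{2 \left(3 x + 3\right)}] = \frac{10 \sqrt{3} c x^{2} \sqrt{6 x^{2} + 5} + 20 \sqrt{3} c x \sqrt{6 x^{2} + 5} + 10 \sqrt{3} c \sqrt{6 x^{2} + 5} - 6 x + 5}{2 \sqrt{3} x^{2} \sqrt{6 x^{2} + 5} + 4 \sqrt{3} x \sqrt{6 x^{2} + 5} + 2 \sqrt{3} \sqrt{6 x^{2} + 5}}, which equals f(x).

An antiderivative is F(x) = 5 c x - \frac{3 \sqrt{2 x^{2} + \frac{5}{3}}}{2 \left(3 x + 3\right)}.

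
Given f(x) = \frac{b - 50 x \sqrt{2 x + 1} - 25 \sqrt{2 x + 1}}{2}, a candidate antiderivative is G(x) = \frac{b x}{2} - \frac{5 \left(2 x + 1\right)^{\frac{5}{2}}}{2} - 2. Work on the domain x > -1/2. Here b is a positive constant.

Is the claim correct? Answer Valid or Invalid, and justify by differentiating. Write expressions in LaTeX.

Valid - the claim checks out under differentiation.

d/dx[G] = \frac{b}{2} - 25 x \sqrt{2 x + 1} - \frac{25 \sqrt{2 x + 1}}{2}
This equals f(x) exactly, so the claim holds.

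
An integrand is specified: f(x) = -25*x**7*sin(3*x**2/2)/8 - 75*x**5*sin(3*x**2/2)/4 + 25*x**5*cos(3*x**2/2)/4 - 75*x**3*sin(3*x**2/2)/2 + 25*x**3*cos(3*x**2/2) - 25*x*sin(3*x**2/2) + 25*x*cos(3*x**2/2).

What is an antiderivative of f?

An antiderivative is F(x) = 25*(x**2/2 + 1)**3*cos(3*x**2/2)/3.

f has the shape u'v + uv' for u = 25*(x**2/2 + 1)**3/3 and v = cos(3*x**2/2) — it is the derivative of the product u*v.
Check: d/dx[25*(x**2/2 + 1)**3*cos(3*x**2/2)/3] = -25*x**7*sin(3*x**2/2)/8 - 75*x**5*sin(3*x**2/2)/4 + 25*x**5*cos(3*x**2/2)/4 - 75*x**3*sin(3*x**2/2)/2 + 25*x**3*cos(3*x**2/2) - 25*x*sin(3*x**2/2) + 25*x*cos(3*x**2/2) = f(x).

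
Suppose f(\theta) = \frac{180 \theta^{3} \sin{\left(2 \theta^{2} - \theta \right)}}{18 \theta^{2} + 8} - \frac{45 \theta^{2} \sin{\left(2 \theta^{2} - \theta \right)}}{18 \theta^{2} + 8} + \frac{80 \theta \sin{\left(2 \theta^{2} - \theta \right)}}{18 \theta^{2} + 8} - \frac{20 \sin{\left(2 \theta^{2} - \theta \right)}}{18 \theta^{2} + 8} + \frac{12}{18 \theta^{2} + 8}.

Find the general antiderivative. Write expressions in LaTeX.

The integrand splits into summands that can be handled one at a time.
Check: d/d\theta[- \frac{5 \cos{\left(2 \theta^{2} - \theta \right)}}{2} + \operatorname{atan}{\left(\frac{3 \theta}{2} \right)}] = \frac{180 \theta^{3} \sin{\left(2 \theta^{2} - \theta \right)} - 45 \theta^{2} \sin{\left(2 \theta^{2} - \theta \right)} + 80 \theta \sin{\left(2 \theta^{2} - \theta \right)} - 20 \sin{\left(2 \theta^{2} - \theta \right)} + 12}{18 \theta^{2} + 8}, which equals f(\theta).

F(\theta) = - \frac{5 \cos{\left(2 \theta^{2} - \theta \right)}}{2} + \operatorname{atan}{\left(\frac{3 \theta}{2} \right)} + C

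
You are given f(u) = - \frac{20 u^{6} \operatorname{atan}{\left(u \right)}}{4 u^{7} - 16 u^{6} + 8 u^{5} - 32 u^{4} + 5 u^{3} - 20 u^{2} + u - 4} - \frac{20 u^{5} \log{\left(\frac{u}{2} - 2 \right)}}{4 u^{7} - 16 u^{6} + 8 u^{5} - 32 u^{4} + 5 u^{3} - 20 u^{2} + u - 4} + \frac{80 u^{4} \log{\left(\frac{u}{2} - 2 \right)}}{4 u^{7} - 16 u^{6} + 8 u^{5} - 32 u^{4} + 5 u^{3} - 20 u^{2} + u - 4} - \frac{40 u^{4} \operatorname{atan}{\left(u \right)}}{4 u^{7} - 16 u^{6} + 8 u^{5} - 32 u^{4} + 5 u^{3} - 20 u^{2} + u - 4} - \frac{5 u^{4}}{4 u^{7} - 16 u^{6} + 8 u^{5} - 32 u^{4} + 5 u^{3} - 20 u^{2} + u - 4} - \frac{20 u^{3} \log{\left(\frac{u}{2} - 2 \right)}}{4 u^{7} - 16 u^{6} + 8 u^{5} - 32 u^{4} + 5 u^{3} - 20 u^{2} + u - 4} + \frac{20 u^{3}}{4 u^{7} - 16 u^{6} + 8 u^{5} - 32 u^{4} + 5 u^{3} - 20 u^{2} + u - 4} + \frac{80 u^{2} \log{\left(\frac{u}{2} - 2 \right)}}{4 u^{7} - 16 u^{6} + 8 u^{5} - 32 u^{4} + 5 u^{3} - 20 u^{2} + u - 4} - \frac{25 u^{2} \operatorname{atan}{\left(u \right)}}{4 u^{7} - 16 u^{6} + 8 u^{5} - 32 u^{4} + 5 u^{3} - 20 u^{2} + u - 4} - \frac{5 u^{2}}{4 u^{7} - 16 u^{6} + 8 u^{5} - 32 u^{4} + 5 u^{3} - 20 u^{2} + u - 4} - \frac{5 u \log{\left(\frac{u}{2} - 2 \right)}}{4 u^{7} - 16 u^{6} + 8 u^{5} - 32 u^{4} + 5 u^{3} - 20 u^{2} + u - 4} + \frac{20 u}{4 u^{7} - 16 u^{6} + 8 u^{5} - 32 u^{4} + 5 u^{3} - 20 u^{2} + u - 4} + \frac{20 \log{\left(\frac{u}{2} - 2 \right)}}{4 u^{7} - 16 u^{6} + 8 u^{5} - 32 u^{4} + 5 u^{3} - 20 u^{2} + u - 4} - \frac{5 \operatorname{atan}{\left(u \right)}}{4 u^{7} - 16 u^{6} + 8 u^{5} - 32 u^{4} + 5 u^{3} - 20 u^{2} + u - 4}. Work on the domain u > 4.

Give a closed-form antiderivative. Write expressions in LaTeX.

An antiderivative is F(u) = - \frac{5 \left(8 u^{2} \log{\left(\frac{u}{2} - 2 \right)} \operatorname{atan}{\left(u \right)} + 4 \log{\left(\frac{u}{2} - 2 \right)} \operatorname{atan}{\left(u \right)} - 1\right)}{4 \left(2 u^{2} + 1\right)}.

Integrate term by term and add the pieces.
Check: d/du[- \frac{5 \left(8 u^{2} \log{\left(\frac{u}{2} - 2 \right)} \operatorname{atan}{\left(u \right)} + 4 \log{\left(\frac{u}{2} - 2 \right)} \operatorname{atan}{\left(u \right)} - 1\right)}{4 \left(2 u^{2} + 1\right)}] = \frac{- 20 u^{6} \operatorname{atan}{\left(u \right)} - 20 u^{5} \log{\left(\frac{u}{2} - 2 \right)} + 80 u^{4} \log{\left(\frac{u}{2} - 2 \right)} - 40 u^{4} \operatorname{atan}{\left(u \right)} - 5 u^{4} - 20 u^{3} \log{\left(\frac{u}{2} - 2 \right)} + 20 u^{3} + 80 u^{2} \log{\left(\frac{u}{2} - 2 \right)} - 25 u^{2} \operatorname{atan}{\left(u \right)} - 5 u^{2} - 5 u \log{\left(\frac{u}{2} - 2 \right)} + 20 u + 20 \log{\left(\frac{u}{2} - 2 \right)} - 5 \operatorname{atan}{\left(u \right)}}{4 u^{7} - 16 u^{6} + 8 u^{5} - 32 u^{4} + 5 u^{3} - 20 u^{2} + u - 4}, which equals f(u).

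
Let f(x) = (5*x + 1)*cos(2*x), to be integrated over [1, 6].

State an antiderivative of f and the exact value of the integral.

An antiderivative F(x) passes only if d/dx[F] lands on f(x) exactly.
F(x) = (10*x*sin(2*x) + 2*sin(2*x) + 5*cos(2*x))/4 is an antiderivative of f.
Check: d/dx[(10*x*sin(2*x) + 2*sin(2*x) + 5*cos(2*x))/4] = 5*x*cos(2*x) + cos(2*x), which equals f(x).
F(6) = 31*sin(12)/2 + 5*cos(12)/4; F(1) = 5*cos(2)/4 + 3*sin(2).
Integral = F(6) - F(1) = 31*sin(12)/2 - 3*sin(2) - 5*cos(2)/4 + 5*cos(12)/4.

Antiderivative: F(x) = (10*x*sin(2*x) + 2*sin(2*x) + 5*cos(2*x))/4; value = 31*sin(12)/2 - 3*sin(2) - 5*cos(2)/4 + 5*cos(12)/4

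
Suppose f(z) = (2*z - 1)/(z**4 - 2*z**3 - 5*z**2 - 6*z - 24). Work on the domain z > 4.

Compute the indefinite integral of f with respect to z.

F(z) = 7*log(z - 4)/114 + 5*log(z + 2)/42 - 12*log(z**2 + 3)/133 - sqrt(3)*atan(sqrt(3)*z/3)/399 + C

Factor the denominator ((z - 4)*(z + 2)*(z**2 + 3)) and decompose: f = -(24*z + 1)/(133*(z**2 + 3)) + 5/(42*(z + 2)) + 7/(114*(z - 4)); each piece integrates to a log, atan, or power term.
Check: d/dz[7*log(z - 4)/114 + 5*log(z + 2)/42 - 12*log(z**2 + 3)/133 - sqrt(3)*atan(sqrt(3)*z/3)/399] = (2*z - 1)/(z**4 - 2*z**3 - 5*z**2 - 6*z - 24) = f(z).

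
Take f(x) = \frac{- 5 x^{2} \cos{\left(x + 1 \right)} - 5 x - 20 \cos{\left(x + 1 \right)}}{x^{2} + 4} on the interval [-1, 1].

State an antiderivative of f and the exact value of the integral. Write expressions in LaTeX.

Whatever form F(x) takes, F'(x) = f(x) is non-negotiable.
F(x) = - \frac{5 \log{\left(x^{2} + 4 \right)}}{2} - 5 \sin{\left(x + 1 \right)} is an antiderivative of f.
Check: d/dx[- \frac{5 \log{\left(x^{2} + 4 \right)}}{2} - 5 \sin{\left(x + 1 \right)}] = \frac{- 5 x^{2} \cos{\left(x + 1 \right)} - 5 x - 20 \cos{\left(x + 1 \right)}}{x^{2} + 4} = f(x).
F(1) = - 5 \sin{\left(2 \right)} - \frac{5 \log{\left(5 \right)}}{2}; F(-1) = - \frac{5 \log{\left(5 \right)}}{2}.
Integral = F(1) - F(-1) = - 5 \sin{\left(2 \right)}.

Antiderivative: F(x) = - \frac{5 \log{\left(x^{2} + 4 \right)}}{2} - 5 \sin{\left(x + 1 \right)}; value = - 5 \sin{\left(2 \right)}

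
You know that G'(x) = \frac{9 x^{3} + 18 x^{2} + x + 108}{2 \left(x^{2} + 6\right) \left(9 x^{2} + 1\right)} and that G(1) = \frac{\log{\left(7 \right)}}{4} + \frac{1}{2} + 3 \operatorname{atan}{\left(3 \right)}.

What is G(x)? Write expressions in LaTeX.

G(x) = \frac{\log{\left(x^{2} + 6 \right)}}{4} + 3 \operatorname{atan}{\left(3 x \right)} + \frac{1}{2}

Any candidate G(x) must reproduce the stated G'(x) exactly.
A general antiderivative is \frac{\log{\left(x^{2} + 6 \right)}}{4} + 3 \operatorname{atan}{\left(3 x \right)} + C.
The condition gives C = \frac{\log{\left(7 \right)}}{4} + \frac{1}{2} + 3 \operatorname{atan}{\left(3 \right)} - (\frac{\log{\left(7 \right)}}{4} + 3 \operatorname{atan}{\left(3 \right)}) = \frac{1}{2}.
So G(x) = \frac{\log{\left(x^{2} + 6 \right)}}{4} + 3 \operatorname{atan}{\left(3 x \right)} + \frac{1}{2}.
Check: d/dx[\frac{\log{\left(x^{2} + 6 \right)}}{4} + 3 \operatorname{atan}{\left(3 x \right)} + \frac{1}{2}] = \frac{9 x^{3} + 18 x^{2} + x + 108}{18 x^{4} + 110 x^{2} + 12}, which equals G'(x).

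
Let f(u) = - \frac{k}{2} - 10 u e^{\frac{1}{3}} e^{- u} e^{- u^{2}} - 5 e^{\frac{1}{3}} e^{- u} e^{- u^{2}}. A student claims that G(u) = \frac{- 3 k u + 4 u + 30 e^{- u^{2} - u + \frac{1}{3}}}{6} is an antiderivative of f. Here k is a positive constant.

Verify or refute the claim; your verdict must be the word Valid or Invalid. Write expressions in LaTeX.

d/du[G] = \frac{\left(- \frac{3 k e^{u} e^{u^{2}}}{e^{\frac{1}{3}}} - 60 u + \frac{4 e^{u} e^{u^{2}}}{e^{\frac{1}{3}}} - 30\right) e^{\frac{1}{3}} e^{- u} e^{- u^{2}}}{6}
d/du[G] - f(u) = \frac{2}{3} != 0.

Invalid: d/du[G] - f = \frac{2}{3}, which is not 0.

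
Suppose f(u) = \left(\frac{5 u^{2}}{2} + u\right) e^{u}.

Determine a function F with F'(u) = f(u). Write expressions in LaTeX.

An antiderivative is F(u) = \frac{\left(5 u^{2} - 8 u + 8\right) e^{u}}{2}.

f has the shape v'r + vr' for v = \frac{5 u^{2}}{2} - 4 u + 4 and r = e^{u} — it is the derivative of the product v*r.
Check: d/du[\frac{\left(5 u^{2} - 8 u + 8\right) e^{u}}{2}] = \frac{5 u^{2} e^{u}}{2} + u e^{u}, which equals f(u).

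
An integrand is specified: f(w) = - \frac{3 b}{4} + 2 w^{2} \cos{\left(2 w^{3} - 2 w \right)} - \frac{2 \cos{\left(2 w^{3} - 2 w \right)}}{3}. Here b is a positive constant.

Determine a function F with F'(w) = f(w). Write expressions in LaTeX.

Integrate term by term and add the pieces.
Check: d/dw[- \frac{9 b w - 4 \sin{\left(2 w^{3} - 2 w \right)}}{12}] = - \frac{3 b}{4} + 2 w^{2} \cos{\left(2 w^{3} - 2 w \right)} - \frac{2 \cos{\left(2 w^{3} - 2 w \right)}}{3} = f(w).

An antiderivative is F(w) = - \frac{9 b w - 4 \sin{\left(2 w^{3} - 2 w \right)}}{12}.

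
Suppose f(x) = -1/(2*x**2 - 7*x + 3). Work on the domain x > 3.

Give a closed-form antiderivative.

An antiderivative is F(x) = -log(x - 3)/5 + log(x - 1/2)/5.

Factor the denominator ((x - 3)*(2*x - 1)) and decompose: f = 2/(5*(2*x - 1)) - 1/(5*(x - 3)); each piece integrates to a log, atan, or power term.
Check: d/dx[-log(x - 3)/5 + log(x - 1/2)/5] = -1/(2*x**2 - 7*x + 3) = f(x).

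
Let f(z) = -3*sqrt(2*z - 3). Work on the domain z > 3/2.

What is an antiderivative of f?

An antiderivative is F(z) = -2*z*sqrt(2*z - 3) + 3*sqrt(2*z - 3).

A candidate is checked by its d/dz: the result must match f(z).
Check: d/dz[-2*z*sqrt(2*z - 3) + 3*sqrt(2*z - 3)] = (9 - 6*z)/sqrt(2*z - 3), which equals f(z).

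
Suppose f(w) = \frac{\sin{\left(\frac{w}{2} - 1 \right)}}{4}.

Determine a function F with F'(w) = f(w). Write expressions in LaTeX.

An antiderivative is F(w) = - \frac{\cos{\left(\frac{w}{2} - 1 \right)}}{2}.

For F(w) to be correct the identity F'(w) - f(w) = 0 must hold.
Check: d/dw[- \frac{\cos{\left(\frac{w}{2} - 1 \right)}}{2}] = \frac{\sin{\left(\frac{w}{2} - 1 \right)}}{4} = f(w).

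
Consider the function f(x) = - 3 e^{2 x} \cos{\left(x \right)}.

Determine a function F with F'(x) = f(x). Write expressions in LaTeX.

An antiderivative is F(x) = - \frac{3 e^{2 x} \sin{\left(x \right)}}{5} - \frac{6 e^{2 x} \cos{\left(x \right)}}{5}.

For F(x) to be correct the identity F'(x) - f(x) = 0 must hold.
Check: d/dx[- \frac{3 e^{2 x} \sin{\left(x \right)}}{5} - \frac{6 e^{2 x} \cos{\left(x \right)}}{5}] = - 3 e^{2 x} \cos{\left(x \right)} = f(x).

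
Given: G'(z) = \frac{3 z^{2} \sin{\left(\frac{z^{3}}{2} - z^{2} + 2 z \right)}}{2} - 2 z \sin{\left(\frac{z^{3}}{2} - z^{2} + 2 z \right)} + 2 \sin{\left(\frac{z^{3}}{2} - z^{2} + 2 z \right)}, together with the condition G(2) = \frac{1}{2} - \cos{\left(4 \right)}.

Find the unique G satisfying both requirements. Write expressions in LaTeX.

G'(z) matches the chain-rule pattern g'(h)*h' with inner function h(z) = \frac{z^{3}}{2} - z^{2} + 2 z; substituting u = h(z) collapses the integral.
A general antiderivative is - \cos{\left(\frac{z^{3}}{2} - z^{2} + 2 z \right)} + C.
The condition gives C = \frac{1}{2} - \cos{\left(4 \right)} - (- \cos{\left(4 \right)}) = \frac{1}{2}.
So G(z) = \frac{1}{2} - \cos{\left(\frac{z^{3}}{2} - z^{2} + 2 z \right)}.
Check: d/dz[\frac{1}{2} - \cos{\left(\frac{z^{3}}{2} - z^{2} + 2 z \right)}] = \frac{3 z^{2} \sin{\left(\frac{z^{3}}{2} - z^{2} + 2 z \right)}}{2} - 2 z \sin{\left(\frac{z^{3}}{2} - z^{2} + 2 z \right)} + 2 \sin{\left(\frac{z^{3}}{2} - z^{2} + 2 z \right)} = G'(z).

G(z) = \frac{1}{2} - \cos{\left(\frac{z^{3}}{2} - z^{2} + 2 z \right)}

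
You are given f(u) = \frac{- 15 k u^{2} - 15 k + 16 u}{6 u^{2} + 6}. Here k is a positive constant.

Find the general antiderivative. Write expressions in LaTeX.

A first test for any F(u): its u-derivative must equal f(u) identically.
Check: d/du[- \frac{5 k u}{2} + \frac{4 \log{\left(2 u^{2} + 2 \right)}}{3}] = \frac{- 15 k u^{2} - 15 k + 16 u}{6 u^{2} + 6} = f(u).

F(u) = - \frac{5 k u}{2} + \frac{4 \log{\left(2 u^{2} + 2 \right)}}{3} + C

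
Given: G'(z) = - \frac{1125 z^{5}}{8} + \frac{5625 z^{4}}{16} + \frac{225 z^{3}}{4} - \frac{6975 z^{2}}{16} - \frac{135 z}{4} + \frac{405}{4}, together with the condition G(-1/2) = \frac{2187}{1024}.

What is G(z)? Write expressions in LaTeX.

The substitution u = - \frac{5 z^{2}}{2} + \frac{5 z}{2} + 3 works: G'(z) is exactly (dG/du)*(du/dz) for that inner function.
A general antiderivative is \frac{3 \left(- \frac{5 z^{2}}{2} + \frac{5 z}{2} + 3\right)^{3}}{2} + C.
The condition gives C = \frac{2187}{1024} - (\frac{2187}{1024}) = 0.
So G(z) = - \frac{375 z^{6}}{16} + \frac{1125 z^{5}}{16} + \frac{225 z^{4}}{16} - \frac{2325 z^{3}}{16} - \frac{135 z^{2}}{8} + \frac{405 z}{4} + \frac{81}{2}.
Check: d/dz[- \frac{375 z^{6}}{16} + \frac{1125 z^{5}}{16} + \frac{225 z^{4}}{16} - \frac{2325 z^{3}}{16} - \frac{135 z^{2}}{8} + \frac{405 z}{4} + \frac{81}{2}] = - \frac{1125 z^{5}}{8} + \frac{5625 z^{4}}{16} + \frac{225 z^{3}}{4} - \frac{6975 z^{2}}{16} - \frac{135 z}{4} + \frac{405}{4} = G'(z).

G(z) = - \frac{375 z^{6}}{16} + \frac{1125 z^{5}}{16} + \frac{225 z^{4}}{16} - \frac{2325 z^{3}}{16} - \frac{135 z^{2}}{8} + \frac{405 z}{4} + \frac{81}{2}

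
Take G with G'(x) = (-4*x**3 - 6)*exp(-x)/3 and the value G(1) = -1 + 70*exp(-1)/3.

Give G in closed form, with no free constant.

G'(x) has the shape u'v + uv' for u = 4*x**3/3 + 4*x**2 + 8*x + 10 and v = exp(-x) — it is the derivative of the product u*v.
A general antiderivative is (4*x**3 + 12*x**2 + 24*x + 30)*exp(-x)/3 + C.
The condition gives C = -1 + 70*exp(-1)/3 - (70*exp(-1)/3) = -1.
So G(x) = (4*x**3 + 12*x**2 + 24*x + 30)*exp(-x)/3 - 1.
Check: d/dx[(4*x**3 + 12*x**2 + 24*x + 30)*exp(-x)/3 - 1] = (-4*x**3 - 6)*exp(-x)/3 = G'(x).

G(x) = (4*x**3 + 12*x**2 + 24*x + 30)*exp(-x)/3 - 1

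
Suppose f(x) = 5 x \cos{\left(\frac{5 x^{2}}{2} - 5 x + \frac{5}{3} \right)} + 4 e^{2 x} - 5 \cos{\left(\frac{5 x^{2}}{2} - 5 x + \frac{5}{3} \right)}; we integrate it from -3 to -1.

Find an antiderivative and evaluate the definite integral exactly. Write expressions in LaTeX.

Antiderivative: F(x) = 2 e^{2 x} + \sin{\left(\frac{5 x^{2}}{2} - 5 x + \frac{5}{3} \right)}; value = - \sin{\left(\frac{235}{6} \right)} - \frac{2}{e^{6}} + \sin{\left(\frac{55}{6} \right)} + \frac{2}{e^{2}}

Integrate term by term and add the pieces.
F(x) = 2 e^{2 x} + \sin{\left(\frac{5 x^{2}}{2} - 5 x + \frac{5}{3} \right)} is an antiderivative of f.
Check: d/dx[2 e^{2 x} + \sin{\left(\frac{5 x^{2}}{2} - 5 x + \frac{5}{3} \right)}] = 5 x \cos{\left(\frac{5 x^{2}}{2} - 5 x + \frac{5}{3} \right)} + 4 e^{2 x} - 5 \cos{\left(\frac{5 x^{2}}{2} - 5 x + \frac{5}{3} \right)} = f(x).
F(-1) = \sin{\left(\frac{55}{6} \right)} + \frac{2}{e^{2}}; F(-3) = \frac{2}{e^{6}} + \sin{\left(\frac{235}{6} \right)}.
Integral = F(-1) - F(-3) = - \sin{\left(\frac{235}{6} \right)} - \frac{2}{e^{6}} + \sin{\left(\frac{55}{6} \right)} + \frac{2}{e^{2}}.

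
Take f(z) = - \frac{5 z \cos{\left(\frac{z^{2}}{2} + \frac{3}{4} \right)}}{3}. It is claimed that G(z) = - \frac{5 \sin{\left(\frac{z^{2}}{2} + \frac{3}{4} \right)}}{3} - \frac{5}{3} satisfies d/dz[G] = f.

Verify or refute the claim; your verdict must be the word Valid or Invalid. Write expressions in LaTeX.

Valid. The derivative of G reproduces f.

d/dz[G] = - \frac{5 z \cos{\left(\frac{z^{2}}{2} + \frac{3}{4} \right)}}{3}
This equals f(z) exactly, so the claim holds.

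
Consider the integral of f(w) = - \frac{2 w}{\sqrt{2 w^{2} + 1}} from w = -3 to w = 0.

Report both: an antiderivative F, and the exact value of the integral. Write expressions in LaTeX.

Antiderivative: F(w) = - \sqrt{2 w^{2} + 1}; value = -1 + \sqrt{19}

f matches the chain-rule pattern g'(h)*h' with inner function h(w) = 2 w^{2} + 1; substituting u = h(w) collapses the integral.
F(w) = - \sqrt{2 w^{2} + 1} is an antiderivative of f.
Check: d/dw[- \sqrt{2 w^{2} + 1}] = - \frac{2 w}{\sqrt{2 w^{2} + 1}} = f(w).
F(0) = -1; F(-3) = - \sqrt{19}.
Integral = F(0) - F(-3) = -1 + \sqrt{19}.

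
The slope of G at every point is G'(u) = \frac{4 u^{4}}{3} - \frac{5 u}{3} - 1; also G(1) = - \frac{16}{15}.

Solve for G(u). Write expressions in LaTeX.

The integrand splits into summands that can be handled one at a time.
A general antiderivative is \frac{4 u^{5}}{15} - \frac{5 u^{2}}{6} - u + C.
The condition gives C = - \frac{16}{15} - (- \frac{47}{30}) = \frac{1}{2}.
So G(u) = \frac{8 u^{5} - 25 u^{2} - 30 u + 15}{30}.
Check: d/du[\frac{8 u^{5} - 25 u^{2} - 30 u + 15}{30}] = \frac{4 u^{4}}{3} - \frac{5 u}{3} - 1 = G'(u).

G(u) = \frac{8 u^{5} - 25 u^{2} - 30 u + 15}{30}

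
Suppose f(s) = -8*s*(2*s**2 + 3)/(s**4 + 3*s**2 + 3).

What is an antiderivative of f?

The substitution u = s**4/2 + 3*s**2/2 + 3/2 works: f is exactly (dF/du)*(du/ds) for that inner function.
Check: d/ds[-4*log(s**4/2 + 3*s**2/2 + 3/2)] = (-16*s**3 - 24*s)/(s**4 + 3*s**2 + 3), which equals f(s).

An antiderivative is F(s) = -4*log(s**4/2 + 3*s**2/2 + 3/2).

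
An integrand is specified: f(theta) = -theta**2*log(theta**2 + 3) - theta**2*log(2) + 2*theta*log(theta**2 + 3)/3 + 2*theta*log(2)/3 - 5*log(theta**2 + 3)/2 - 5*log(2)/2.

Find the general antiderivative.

Integrate term by term and add the pieces.
Check: d/dtheta[2*theta**3/9 - theta**2/3 + 3*theta + (-theta**3/3 + theta**2/3 - 5*theta/2)*log(2*theta**2 + 6) + log(theta**2 + 3) - 3*sqrt(3)*atan(sqrt(3)*theta/3)] = -theta**2*log(theta**2 + 3) - theta**2*log(2) + 2*theta*log(theta**2 + 3)/3 + 2*theta*log(2)/3 - 5*log(theta**2 + 3)/2 - 5*log(2)/2 = f(theta).

F(theta) = 2*theta**3/9 - theta**2/3 + 3*theta + (-theta**3/3 + theta**2/3 - 5*theta/2)*log(2*theta**2 + 6) + log(theta**2 + 3) - 3*sqrt(3)*atan(sqrt(3)*theta/3) + C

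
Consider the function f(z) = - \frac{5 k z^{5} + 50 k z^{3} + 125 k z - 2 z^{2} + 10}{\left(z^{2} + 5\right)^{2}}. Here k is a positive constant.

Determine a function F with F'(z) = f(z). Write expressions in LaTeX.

An antiderivative is F(z) = - \frac{5 k z^{2}}{2} - \frac{2 z}{z^{2} + 5}.

A first test for any F(z): its z-derivative must equal f(z) identically.
Check: d/dz[- \frac{5 k z^{2}}{2} - \frac{2 z}{z^{2} + 5}] = \frac{- 5 k z^{5} - 50 k z^{3} - 125 k z + 2 z^{2} - 10}{z^{4} + 10 z^{2} + 25}, which equals f(z).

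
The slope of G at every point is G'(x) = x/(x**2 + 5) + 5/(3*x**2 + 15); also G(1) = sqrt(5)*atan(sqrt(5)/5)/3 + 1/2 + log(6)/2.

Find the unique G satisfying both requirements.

The integrand splits into summands that can be handled one at a time.
A general antiderivative is log(x**2 + 5)/2 + sqrt(5)*atan(sqrt(5)*x/5)/3 + C.
The condition gives C = sqrt(5)*atan(sqrt(5)/5)/3 + 1/2 + log(6)/2 - (sqrt(5)*atan(sqrt(5)/5)/3 + log(6)/2) = 1/2.
So G(x) = (3*log(x**2 + 5) + 2*sqrt(5)*atan(sqrt(5)*x/5) + 3)/6.
Check: d/dx[(3*log(x**2 + 5) + 2*sqrt(5)*atan(sqrt(5)*x/5) + 3)/6] = (3*x + 5)/(3*x**2 + 15), which equals G'(x).

G(x) = (3*log(x**2 + 5) + 2*sqrt(5)*atan(sqrt(5)*x/5) + 3)/6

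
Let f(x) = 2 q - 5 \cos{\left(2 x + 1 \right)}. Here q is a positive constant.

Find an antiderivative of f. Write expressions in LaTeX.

Whatever form F(x) takes, F'(x) = f(x) is non-negotiable.
Check: d/dx[2 q x - \frac{5 \sin{\left(2 x + 1 \right)}}{2}] = 2 q - 5 \cos{\left(2 x + 1 \right)} = f(x).

An antiderivative is F(x) = 2 q x - \frac{5 \sin{\left(2 x + 1 \right)}}{2}.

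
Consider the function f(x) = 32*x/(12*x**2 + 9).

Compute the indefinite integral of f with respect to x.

The substitution u = 4*x**2 + 3 works: f is exactly (dF/du)*(du/dx) for that inner function.
Check: d/dx[4*log(4*x**2 + 3)/3] = 32*x/(12*x**2 + 9) = f(x).

F(x) = 4*log(4*x**2 + 3)/3 + C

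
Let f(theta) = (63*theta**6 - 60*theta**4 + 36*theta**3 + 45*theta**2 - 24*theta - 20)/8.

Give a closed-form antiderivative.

An antiderivative is F(theta) = 9*theta**7/8 - 3*theta**5/2 + 9*theta**4/8 + 15*theta**3/8 - 3*theta**2/2 - 5*theta/2.

f has the shape u'v + uv' for u = -3*theta**3/2 + 2*theta and v = -3*theta**4/4 - 3*theta/4 - 5/4 — it is the derivative of the product u*v.
Check: d/dtheta[9*theta**7/8 - 3*theta**5/2 + 9*theta**4/8 + 15*theta**3/8 - 3*theta**2/2 - 5*theta/2] = 63*theta**6/8 - 15*theta**4/2 + 9*theta**3/2 + 45*theta**2/8 - 3*theta - 5/2, which equals f(theta).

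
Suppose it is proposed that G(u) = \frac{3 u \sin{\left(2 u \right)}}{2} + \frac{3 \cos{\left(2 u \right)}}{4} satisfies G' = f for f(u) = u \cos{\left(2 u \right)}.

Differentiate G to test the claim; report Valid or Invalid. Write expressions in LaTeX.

d/du[G] = 3 u \cos{\left(2 u \right)}
d/du[G] - f(u) = 2 u \cos{\left(2 u \right)} != 0.

Invalid: d/du[G] - f = 2 u \cos{\left(2 u \right)}, which is not 0.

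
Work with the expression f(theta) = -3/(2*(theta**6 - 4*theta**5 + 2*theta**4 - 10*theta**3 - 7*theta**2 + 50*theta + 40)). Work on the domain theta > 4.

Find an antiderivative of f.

The denominator factors as 2*(theta - 4)*(theta - 2)*(theta + 1)**2*(theta**2 + 5); partial fractions split f into directly integrable pieces: (5*theta - 8)/(756*(theta**2 + 5)) - 13/(900*(theta + 1)) - 1/(60*(theta + 1)**2) + 1/(108*(theta - 2)) - 1/(700*(theta - 4)).
Check: d/dtheta[-log(theta - 4)/700 + log(theta - 2)/108 - 13*log(theta + 1)/900 + 5*log(theta**2 + 5)/1512 - 2*sqrt(5)*atan(sqrt(5)*theta/5)/945 + 3/(180*theta + 180)] = -3/(2*theta**6 - 8*theta**5 + 4*theta**4 - 20*theta**3 - 14*theta**2 + 100*theta + 80), which equals f(theta).

An antiderivative is F(theta) = -log(theta - 4)/700 + log(theta - 2)/108 - 13*log(theta + 1)/900 + 5*log(theta**2 + 5)/1512 - 2*sqrt(5)*atan(sqrt(5)*theta/5)/945 + 3/(180*theta + 180).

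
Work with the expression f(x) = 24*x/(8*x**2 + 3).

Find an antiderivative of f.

The substitution u = 4*x**2 + 3/2 works: f is exactly (dF/du)*(du/dx) for that inner function.
Check: d/dx[3*log(4*x**2 + 3/2)/2] = 24*x/(8*x**2 + 3) = f(x).

An antiderivative is F(x) = 3*log(4*x**2 + 3/2)/2.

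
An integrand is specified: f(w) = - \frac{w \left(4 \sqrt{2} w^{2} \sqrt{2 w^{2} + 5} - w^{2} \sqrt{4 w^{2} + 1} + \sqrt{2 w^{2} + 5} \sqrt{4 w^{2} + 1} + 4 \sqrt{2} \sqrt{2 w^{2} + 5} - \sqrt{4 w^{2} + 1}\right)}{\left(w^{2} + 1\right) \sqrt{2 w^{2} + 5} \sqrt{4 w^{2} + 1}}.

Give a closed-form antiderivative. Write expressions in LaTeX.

An antiderivative is F(w) = \frac{\sqrt{2} \left(\sqrt{2} \sqrt{2 w^{2} + 5} - 4 \sqrt{4 w^{2} + 1} - \sqrt{2} \log{\left(w^{2} + 1 \right)}\right)}{4}.

For F(w) to be correct the identity F'(w) - f(w) = 0 must hold.
Check: d/dw[\frac{\sqrt{2} \left(\sqrt{2} \sqrt{2 w^{2} + 5} - 4 \sqrt{4 w^{2} + 1} - \sqrt{2} \log{\left(w^{2} + 1 \right)}\right)}{4}] = \frac{- 4 \sqrt{2} w^{3} \sqrt{2 w^{2} + 5} + w^{3} \sqrt{4 w^{2} + 1} - w \sqrt{2 w^{2} + 5} \sqrt{4 w^{2} + 1} - 4 \sqrt{2} w \sqrt{2 w^{2} + 5} + w \sqrt{4 w^{2} + 1}}{w^{2} \sqrt{2 w^{2} + 5} \sqrt{4 w^{2} + 1} + \sqrt{2 w^{2} + 5} \sqrt{4 w^{2} + 1}}, which equals f(w).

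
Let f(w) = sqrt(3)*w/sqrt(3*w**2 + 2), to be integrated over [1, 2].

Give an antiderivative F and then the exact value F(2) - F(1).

Antiderivative: F(w) = sqrt(3)*sqrt(3*w**2 + 2)/3; value = -sqrt(15)/3 + sqrt(42)/3

The substitution u = w**2 + 2/3 works: f is exactly (dF/du)*(du/dw) for that inner function.
F(w) = sqrt(3)*sqrt(3*w**2 + 2)/3 is an antiderivative of f.
Check: d/dw[sqrt(3)*sqrt(3*w**2 + 2)/3] = sqrt(3)*w/sqrt(3*w**2 + 2) = f(w).
F(2) = sqrt(42)/3; F(1) = sqrt(15)/3.
Integral = F(2) - F(1) = -sqrt(15)/3 + sqrt(42)/3.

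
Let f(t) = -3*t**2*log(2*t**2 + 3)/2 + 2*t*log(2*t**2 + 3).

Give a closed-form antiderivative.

The integrand splits into summands that can be handled one at a time.
Check: d/dt[-t**3*log(2*t**2 + 3)/2 + t**3/3 + t**2*log(2*t**2 + 3) - t**2 - 3*t/2 + 3*log(t**2 + 3/2)/2 + 3*sqrt(6)*atan(sqrt(6)*t/3)/4] = -3*t**2*log(2*t**2 + 3)/2 + 2*t*log(2*t**2 + 3) = f(t).

An antiderivative is F(t) = -t**3*log(2*t**2 + 3)/2 + t**3/3 + t**2*log(2*t**2 + 3) - t**2 - 3*t/2 + 3*log(t**2 + 3/2)/2 + 3*sqrt(6)*atan(sqrt(6)*t/3)/4.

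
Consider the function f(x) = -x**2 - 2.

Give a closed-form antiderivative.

Recover f(x) by differentiating a candidate F(x); any mismatch rules it out.
Check: d/dx[-x*(x**2 + 6)/3] = -x**2 - 2 = f(x).

An antiderivative is F(x) = -x*(x**2 + 6)/3.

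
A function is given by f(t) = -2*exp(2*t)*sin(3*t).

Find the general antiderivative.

Any candidate F(t) must reproduce f(t) exactly when differentiated.
Check: d/dt[2*(-2*sin(3*t) + 3*cos(3*t))*exp(2*t)/13] = -2*exp(2*t)*sin(3*t) = f(t).

F(t) = 2*(-2*sin(3*t) + 3*cos(3*t))*exp(2*t)/13 + C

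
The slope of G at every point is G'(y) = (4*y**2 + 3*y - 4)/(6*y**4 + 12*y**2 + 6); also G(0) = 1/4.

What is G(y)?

Recognize the product-rule pattern: G'(y) = u'v + uv' with u = 1/(2*y**2 + 2), v = -4*y/3 - 1/2, so integration by parts undoes it.
A general antiderivative is (-4*y/3 - 1/2)/(2*y**2 + 2) + C.
The condition gives C = 1/4 - (-1/4) = 1/2.
So G(y) = (6*y**2 - 8*y + 3)/(12*y**2 + 12).
Check: d/dy[(6*y**2 - 8*y + 3)/(12*y**2 + 12)] = (4*y**2 + 3*y - 4)/(6*y**4 + 12*y**2 + 6) = G'(y).

G(y) = (6*y**2 - 8*y + 3)/(12*y**2 + 12)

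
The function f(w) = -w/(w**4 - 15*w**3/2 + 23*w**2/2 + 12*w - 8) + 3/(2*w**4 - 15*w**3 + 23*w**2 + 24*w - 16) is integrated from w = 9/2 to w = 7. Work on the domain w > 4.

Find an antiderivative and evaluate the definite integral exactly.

Antiderivative: F(w) = 3*log(w - 4)/245 + 8*log(w - 1/2)/147 - log(w + 1)/15 + 1/(7*w - 28); value = -5/21 - log(8)/15 - 8*log(4)/147 + 3*log(2)/245 + 3*log(3)/245 + 8*log(13/2)/147 + log(11/2)/15

The denominator factors as (w - 4)**2*(w + 1)*(2*w - 1); partial fractions split f into directly integrable pieces: 16/(147*(2*w - 1)) - 1/(15*(w + 1)) + 3/(245*(w - 4)) - 1/(7*(w - 4)**2).
F(w) = 3*log(w - 4)/245 + 8*log(w - 1/2)/147 - log(w + 1)/15 + 1/(7*w - 28) is an antiderivative of f.
Check: d/dw[3*log(w - 4)/245 + 8*log(w - 1/2)/147 - log(w + 1)/15 + 1/(7*w - 28)] = (3 - 2*w)/(2*w**4 - 15*w**3 + 23*w**2 + 24*w - 16), which equals f(w).
F(7) = -log(8)/15 + 3*log(3)/245 + 1/21 + 8*log(13/2)/147; F(9/2) = -log(11/2)/15 - 3*log(2)/245 + 8*log(4)/147 + 2/7.
Integral = F(7) - F(9/2) = -5/21 - log(8)/15 - 8*log(4)/147 + 3*log(2)/245 + 3*log(3)/245 + 8*log(13/2)/147 + log(11/2)/15.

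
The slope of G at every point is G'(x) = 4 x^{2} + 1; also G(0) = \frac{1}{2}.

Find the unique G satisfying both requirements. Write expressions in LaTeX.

Recover the given G'(x) by differentiating a candidate G(x); any mismatch rules it out.
A general antiderivative is \frac{4 x^{3}}{3} + x + C.
The condition gives C = \frac{1}{2} - (0) = \frac{1}{2}.
So G(x) = \frac{4 x^{3}}{3} + x + \frac{1}{2}.
Check: d/dx[\frac{4 x^{3}}{3} + x + \frac{1}{2}] = 4 x^{2} + 1 = G'(x).

G(x) = \frac{4 x^{3}}{3} + x + \frac{1}{2}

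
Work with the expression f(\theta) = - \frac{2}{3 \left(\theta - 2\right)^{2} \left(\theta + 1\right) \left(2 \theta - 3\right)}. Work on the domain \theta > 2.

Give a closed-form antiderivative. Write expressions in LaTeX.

An antiderivative is F(\theta) = \frac{2 \left(35 \left(\theta - 2\right) \log{\left(\theta - 2 \right)} - 36 \left(\theta - 2\right) \log{\left(\theta - \frac{3}{2} \right)} + \left(\theta - 2\right) \log{\left(\theta + 1 \right)} + 15\right)}{135 \left(\theta - 2\right)}.

The denominator factors as 3 \left(\theta - 2\right)^{2} \left(\theta + 1\right) \left(2 \theta - 3\right); partial fractions split f into directly integrable pieces: - \frac{16}{15 \left(2 \theta - 3\right)} + \frac{2}{135 \left(\theta + 1\right)} + \frac{14}{27 \left(\theta - 2\right)} - \frac{2}{9 \left(\theta - 2\right)^{2}}.
Check: d/d\theta[\frac{2 \left(35 \left(\theta - 2\right) \log{\left(\theta - 2 \right)} - 36 \left(\theta - 2\right) \log{\left(\theta - \frac{3}{2} \right)} + \left(\theta - 2\right) \log{\left(\theta + 1 \right)} + 15\right)}{135 \left(\theta - 2\right)}] = - \frac{2}{6 \theta^{4} - 27 \theta^{3} + 27 \theta^{2} + 24 \theta - 36}, which equals f(\theta).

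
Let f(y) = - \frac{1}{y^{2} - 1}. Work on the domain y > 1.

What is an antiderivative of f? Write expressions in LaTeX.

The denominator factors as \left(y - 1\right) \left(y + 1\right); partial fractions split f into directly integrable pieces: \frac{1}{2 \left(y + 1\right)} - \frac{1}{2 \left(y - 1\right)}.
Check: d/dy[- \frac{\log{\left(y - 1 \right)}}{2} + \frac{\log{\left(y + 1 \right)}}{2}] = - \frac{1}{y^{2} - 1} = f(y).

An antiderivative is F(y) = - \frac{\log{\left(y - 1 \right)}}{2} + \frac{\log{\left(y + 1 \right)}}{2}.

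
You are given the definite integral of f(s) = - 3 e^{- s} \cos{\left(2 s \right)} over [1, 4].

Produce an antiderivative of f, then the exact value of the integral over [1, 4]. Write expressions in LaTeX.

Any candidate F(s) must reproduce f(s) exactly when differentiated.
F(s) = - \frac{6 e^{- s} \sin{\left(2 s \right)}}{5} + \frac{3 e^{- s} \cos{\left(2 s \right)}}{5} is an antiderivative of f.
Check: d/ds[- \frac{6 e^{- s} \sin{\left(2 s \right)}}{5} + \frac{3 e^{- s} \cos{\left(2 s \right)}}{5}] = - 3 e^{- s} \cos{\left(2 s \right)} = f(s).
F(4) = - \frac{6 \sin{\left(8 \right)}}{5 e^{4}} + \frac{3 \cos{\left(8 \right)}}{5 e^{4}}; F(1) = - \frac{6 \sin{\left(2 \right)}}{5 e} + \frac{3 \cos{\left(2 \right)}}{5 e}.
Integral = F(4) - F(1) = - \frac{6 \sin{\left(8 \right)}}{5 e^{4}} + \frac{3 \cos{\left(8 \right)}}{5 e^{4}} - \frac{3 \cos{\left(2 \right)}}{5 e} + \frac{6 \sin{\left(2 \right)}}{5 e}.

Antiderivative: F(s) = - \frac{6 e^{- s} \sin{\left(2 s \right)}}{5} + \frac{3 e^{- s} \cos{\left(2 s \right)}}{5}; value = - \frac{6 \sin{\left(8 \right)}}{5 e^{4}} + \frac{3 \cos{\left(8 \right)}}{5 e^{4}} - \frac{3 \cos{\left(2 \right)}}{5 e} + \frac{6 \sin{\left(2 \right)}}{5 e}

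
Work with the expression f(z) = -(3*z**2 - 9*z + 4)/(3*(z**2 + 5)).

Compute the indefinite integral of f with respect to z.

A candidate is checked by its d/dz: the result must match f(z).
Check: d/dz[(-30*z + 45*log(z**2 + 5) + 22*sqrt(5)*atan(sqrt(5)*z/5))/30] = (-3*z**2 + 9*z - 4)/(3*z**2 + 15), which equals f(z).

F(z) = (-30*z + 45*log(z**2 + 5) + 22*sqrt(5)*atan(sqrt(5)*z/5))/30 + C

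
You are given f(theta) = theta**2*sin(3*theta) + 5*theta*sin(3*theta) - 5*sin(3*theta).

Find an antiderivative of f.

An antiderivative is F(theta) = -theta**2*cos(3*theta)/3 + 2*theta*sin(3*theta)/9 - 5*theta*cos(3*theta)/3 + 5*sin(3*theta)/9 + 47*cos(3*theta)/27.

Integrate term by term and add the pieces.
Check: d/dtheta[-theta**2*cos(3*theta)/3 + 2*theta*sin(3*theta)/9 - 5*theta*cos(3*theta)/3 + 5*sin(3*theta)/9 + 47*cos(3*theta)/27] = theta**2*sin(3*theta) + 5*theta*sin(3*theta) - 5*sin(3*theta) = f(theta).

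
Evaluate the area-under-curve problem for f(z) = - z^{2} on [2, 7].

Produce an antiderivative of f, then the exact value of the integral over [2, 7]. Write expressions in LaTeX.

Antiderivative: F(z) = - \frac{z^{3}}{3}; value = - \frac{335}{3}

Since d/dz undoes antidifferentiation here, F'(z) = f(z) is required of F(z).
F(z) = - \frac{z^{3}}{3} is an antiderivative of f.
Check: d/dz[- \frac{z^{3}}{3}] = - z^{2} = f(z).
F(7) = - \frac{343}{3}; F(2) = - \frac{8}{3}.
Integral = F(7) - F(2) = - \frac{335}{3}.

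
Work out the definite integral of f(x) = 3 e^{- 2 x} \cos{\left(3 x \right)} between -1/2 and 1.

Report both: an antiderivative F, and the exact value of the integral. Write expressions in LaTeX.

For F(x) to be correct the identity F'(x) - f(x) = 0 must hold.
F(x) = \frac{3 \left(3 \sin{\left(3 x \right)} - 2 \cos{\left(3 x \right)}\right) e^{- 2 x}}{13} is an antiderivative of f.
Check: d/dx[\frac{3 \left(3 \sin{\left(3 x \right)} - 2 \cos{\left(3 x \right)}\right) e^{- 2 x}}{13}] = 3 e^{- 2 x} \cos{\left(3 x \right)} = f(x).
F(1) = \frac{9 \sin{\left(3 \right)}}{13 e^{2}} - \frac{6 \cos{\left(3 \right)}}{13 e^{2}}; F(-1/2) = - \frac{9 e \sin{\left(\frac{3}{2} \right)}}{13} - \frac{6 e \cos{\left(\frac{3}{2} \right)}}{13}.
Integral = F(1) - F(-1/2) = \frac{9 \sin{\left(3 \right)}}{13 e^{2}} - \frac{6 \cos{\left(3 \right)}}{13 e^{2}} + \frac{6 e \cos{\left(\frac{3}{2} \right)}}{13} + \frac{9 e \sin{\left(\frac{3}{2} \right)}}{13}.

Antiderivative: F(x) = \frac{3 \left(3 \sin{\left(3 x \right)} - 2 \cos{\left(3 x \right)}\right) e^{- 2 x}}{13}; value = \frac{9 \sin{\left(3 \right)}}{13 e^{2}} - \frac{6 \cos{\left(3 \right)}}{13 e^{2}} + \frac{6 e \cos{\left(\frac{3}{2} \right)}}{13} + \frac{9 e \sin{\left(\frac{3}{2} \right)}}{13}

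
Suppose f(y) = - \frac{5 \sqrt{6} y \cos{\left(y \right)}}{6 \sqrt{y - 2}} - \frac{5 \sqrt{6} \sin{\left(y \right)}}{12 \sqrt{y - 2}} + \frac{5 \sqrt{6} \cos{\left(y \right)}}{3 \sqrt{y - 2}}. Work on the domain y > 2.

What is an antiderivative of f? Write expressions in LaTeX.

An antiderivative is F(y) = - \frac{5 \sqrt{\frac{3 y}{2} - 3} \sin{\left(y \right)}}{3}.

Recognize the product-rule pattern: f = u'v + uv' with u = - \frac{5 \sqrt{\frac{3 y}{2} - 3}}{3}, v = \sin{\left(y \right)}, so integration by parts undoes it.
Check: d/dy[- \frac{5 \sqrt{\frac{3 y}{2} - 3} \sin{\left(y \right)}}{3}] = \frac{\sqrt{2} \left(- 10 \sqrt{3} y \cos{\left(y \right)} - 5 \sqrt{3} \sin{\left(y \right)} + 20 \sqrt{3} \cos{\left(y \right)}\right)}{12 \sqrt{y - 2}}, which equals f(y).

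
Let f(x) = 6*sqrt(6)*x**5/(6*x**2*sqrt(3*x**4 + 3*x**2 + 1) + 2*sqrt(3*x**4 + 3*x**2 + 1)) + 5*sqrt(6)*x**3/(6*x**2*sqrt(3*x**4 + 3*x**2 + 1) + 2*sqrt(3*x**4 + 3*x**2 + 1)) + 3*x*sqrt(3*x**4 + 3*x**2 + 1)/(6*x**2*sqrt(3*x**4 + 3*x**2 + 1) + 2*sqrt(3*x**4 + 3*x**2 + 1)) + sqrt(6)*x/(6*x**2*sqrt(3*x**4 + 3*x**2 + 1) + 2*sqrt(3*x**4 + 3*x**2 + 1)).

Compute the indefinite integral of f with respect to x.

The integrand splits into summands that can be handled one at a time.
Check: d/dx[(2*sqrt(6)*sqrt(3*x**4 + 3*x**2 + 1) + 3*log(2*x**2 + 2/3))/12] = (6*sqrt(6)*x**5 + 5*sqrt(6)*x**3 + 3*x*sqrt(3*x**4 + 3*x**2 + 1) + sqrt(6)*x)/(6*x**2*sqrt(3*x**4 + 3*x**2 + 1) + 2*sqrt(3*x**4 + 3*x**2 + 1)), which equals f(x).

F(x) = (2*sqrt(6)*sqrt(3*x**4 + 3*x**2 + 1) + 3*log(2*x**2 + 2/3))/12 + C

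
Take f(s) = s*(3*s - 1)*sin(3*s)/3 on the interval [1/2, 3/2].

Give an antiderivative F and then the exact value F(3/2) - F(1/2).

Since d/ds undoes antidifferentiation here, F'(s) = f(s) is required of F(s).
F(s) = -(9*s**2*cos(3*s) - 6*s*sin(3*s) - 3*s*cos(3*s) + sin(3*s) - 2*cos(3*s))/27 is an antiderivative of f.
Check: d/ds[-(9*s**2*cos(3*s) - 6*s*sin(3*s) - 3*s*cos(3*s) + sin(3*s) - 2*cos(3*s))/27] = s**2*sin(3*s) - s*sin(3*s)/3, which equals f(s).
F(3/2) = 8*sin(9/2)/27 - 55*cos(9/2)/108; F(1/2) = 5*cos(3/2)/108 + 2*sin(3/2)/27.
Integral = F(3/2) - F(1/2) = 8*sin(9/2)/27 - 2*sin(3/2)/27 - 5*cos(3/2)/108 - 55*cos(9/2)/108.

Antiderivative: F(s) = -(9*s**2*cos(3*s) - 6*s*sin(3*s) - 3*s*cos(3*s) + sin(3*s) - 2*cos(3*s))/27; value = 8*sin(9/2)/27 - 2*sin(3/2)/27 - 5*cos(3/2)/108 - 55*cos(9/2)/108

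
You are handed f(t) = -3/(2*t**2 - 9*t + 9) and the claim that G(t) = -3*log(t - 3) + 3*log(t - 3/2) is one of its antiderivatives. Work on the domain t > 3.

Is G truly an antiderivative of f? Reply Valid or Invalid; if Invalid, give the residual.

Invalid: d/dt[G] - f = -6/(2*t**2 - 9*t + 9), which is not 0.

d/dt[G] = -9/(2*t**2 - 9*t + 9)
d/dt[G] - f(t) = -6/(2*t**2 - 9*t + 9) != 0.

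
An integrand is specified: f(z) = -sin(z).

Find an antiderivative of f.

Whatever form F(z) takes, F'(z) = f(z) is non-negotiable.
Check: d/dz[cos(z)] = -sin(z) = f(z).

An antiderivative is F(z) = cos(z).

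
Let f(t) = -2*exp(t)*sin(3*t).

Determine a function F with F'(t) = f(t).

An antiderivative is F(t) = -exp(t)*sin(3*t)/5 + 3*exp(t)*cos(3*t)/5.

Any candidate F(t) must reproduce f(t) exactly when differentiated.
Check: d/dt[-exp(t)*sin(3*t)/5 + 3*exp(t)*cos(3*t)/5] = -2*exp(t)*sin(3*t) = f(t).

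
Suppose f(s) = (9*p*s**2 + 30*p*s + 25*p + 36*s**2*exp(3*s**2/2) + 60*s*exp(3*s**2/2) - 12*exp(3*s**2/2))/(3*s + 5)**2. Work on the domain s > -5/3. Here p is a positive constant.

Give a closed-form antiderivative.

Since d/ds undoes antidifferentiation here, F'(s) = f(s) is required of F(s).
Check: d/ds[(p*s*(3*s + 5) + 4*exp(3*s**2/2))/(3*s + 5)] = (9*p*s**2 + 30*p*s + 25*p + 36*s**2*exp(3*s**2/2) + 60*s*exp(3*s**2/2) - 12*exp(3*s**2/2))/(9*s**2 + 30*s + 25), which equals f(s).

An antiderivative is F(s) = (p*s*(3*s + 5) + 4*exp(3*s**2/2))/(3*s + 5).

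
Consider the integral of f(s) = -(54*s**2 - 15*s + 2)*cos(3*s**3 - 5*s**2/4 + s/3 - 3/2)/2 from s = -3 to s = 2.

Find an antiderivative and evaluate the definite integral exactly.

The substitution u = 3*s**3 - 5*s**2/4 + s/3 - 3/2 works: f is exactly (dF/du)*(du/ds) for that inner function.
F(s) = -3*sin(3*s**3 - 5*s**2/4 + s/3 - 3/2) is an antiderivative of f.
Check: d/ds[-3*sin(3*s**3 - 5*s**2/4 + s/3 - 3/2)] = -27*s**2*cos(3*s**3 - 5*s**2/4 + s/3 - 3/2) + 15*s*cos(3*s**3 - 5*s**2/4 + s/3 - 3/2)/2 - cos(3*s**3 - 5*s**2/4 + s/3 - 3/2), which equals f(s).
F(2) = -3*sin(109/6); F(-3) = 3*sin(379/4).
Integral = F(2) - F(-3) = -3*sin(379/4) - 3*sin(109/6).

Antiderivative: F(s) = -3*sin(3*s**3 - 5*s**2/4 + s/3 - 3/2); value = -3*sin(379/4) - 3*sin(109/6)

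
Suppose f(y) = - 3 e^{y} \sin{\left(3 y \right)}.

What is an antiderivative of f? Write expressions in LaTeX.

An antiderivative is F(y) = - \frac{3 e^{y} \sin{\left(3 y \right)}}{10} + \frac{9 e^{y} \cos{\left(3 y \right)}}{10}.

Differentiate the proposed F(y) back; it has to land on f(y) exactly.
Check: d/dy[- \frac{3 e^{y} \sin{\left(3 y \right)}}{10} + \frac{9 e^{y} \cos{\left(3 y \right)}}{10}] = - 3 e^{y} \sin{\left(3 y \right)} = f(y).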